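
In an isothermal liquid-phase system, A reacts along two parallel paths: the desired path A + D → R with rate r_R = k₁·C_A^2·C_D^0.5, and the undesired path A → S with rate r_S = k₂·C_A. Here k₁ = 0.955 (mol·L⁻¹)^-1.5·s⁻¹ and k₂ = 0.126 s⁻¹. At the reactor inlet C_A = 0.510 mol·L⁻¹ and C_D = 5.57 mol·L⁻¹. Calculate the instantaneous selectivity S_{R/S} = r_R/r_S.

S_{R/S} = r_R/r_S = (k₁·C_A^2·C_D^0.5)/(k₂·C_A) = (k₁/k₂)·C_A·C_D^0.5.
= (0.955×0.5100^2×5.570^0.5) / (0.126×0.5100) = 0.5862/0.06426 = 9.12.
Since the desired path is higher order in A, keeping C_A high (PFR or concentrated feed) favours R.

9.12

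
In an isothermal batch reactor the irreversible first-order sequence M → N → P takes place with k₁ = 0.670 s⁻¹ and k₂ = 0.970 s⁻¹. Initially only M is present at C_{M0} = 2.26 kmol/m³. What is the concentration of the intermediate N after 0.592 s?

For first-order series with pure M initially, C_N(t) = k₁C_{M0}/(k₂−k₁)·(e^(−k₁t) − e^(−k₂t)).
e^(−k₁t) = e^(−0.670×0.592) = e^(−0.3966) = 0.6726; e^(−k₂t) = e^(−0.5742) = 0.5631.
C_N = 0.670×2.26/(0.970−0.670) × (0.6726−0.5631) = 5.047×0.1094 = 0.5524 kmol/m³.

0.552 kmol/m³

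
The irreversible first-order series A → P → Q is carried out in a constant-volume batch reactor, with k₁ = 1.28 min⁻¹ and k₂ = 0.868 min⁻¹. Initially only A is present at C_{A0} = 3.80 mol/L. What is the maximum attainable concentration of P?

1.68 mol/L

Evaluating C_P at t_opt = ln(k₂/k₁)/(k₂−k₁) gives C_{P,max}/C_{A0} = (k₁/k₂)^[k₂/(k₂−k₁)].
= (1.28/0.868)^(0.868/(0.868−1.28)) = (1.475)^(-2.107) = 0.4412.
C_{P,max} = 0.4412×3.80 = 1.68 mol/L.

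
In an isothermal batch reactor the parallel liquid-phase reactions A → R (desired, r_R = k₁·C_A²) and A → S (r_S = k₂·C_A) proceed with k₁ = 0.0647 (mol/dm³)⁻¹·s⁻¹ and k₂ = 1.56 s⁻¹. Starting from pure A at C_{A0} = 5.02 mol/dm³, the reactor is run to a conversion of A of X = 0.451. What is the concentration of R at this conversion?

0.313 mol/dm³

C_A = C_{A0}(1−X) = 2.756 mol/dm³.
Along a PFR/batch, dC_S/dC_A = −r_S/(r_R+r_S) = −k₂/(k₂+k₁·C_A).
Integrating from C_{A0} to C_A: C_S = (1.56/0.0647)·ln[(1.56+0.0647·5.02)/(1.56+0.0647·2.76)] = 24.11·ln(1.885/1.738) = 1.951 mol/dm³.
Then C_R = (C_{A0}−C_A) − C_S = 2.264 − 1.951 = 0.3133 mol/dm³.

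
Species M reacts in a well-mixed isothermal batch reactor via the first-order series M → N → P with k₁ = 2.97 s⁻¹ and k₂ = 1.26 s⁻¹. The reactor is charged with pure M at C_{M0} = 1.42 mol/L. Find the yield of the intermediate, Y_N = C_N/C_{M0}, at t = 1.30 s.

0.301

For first-order series with pure M initially, C_N(t) = k₁C_{M0}/(k₂−k₁)·(e^(−k₁t) − e^(−k₂t)).
e^(−k₁t) = e^(−2.97×1.30) = e^(−3.861) = 0.02105; e^(−k₂t) = e^(−1.638) = 0.1944.
C_N = 2.97×1.42/(1.26−2.97) × (0.02105−0.1944) = (-2.466)×(-0.1733) = 0.4275 mol/L.
Y_N = C_N/C_{M0} = 0.4275/1.42 = 0.301.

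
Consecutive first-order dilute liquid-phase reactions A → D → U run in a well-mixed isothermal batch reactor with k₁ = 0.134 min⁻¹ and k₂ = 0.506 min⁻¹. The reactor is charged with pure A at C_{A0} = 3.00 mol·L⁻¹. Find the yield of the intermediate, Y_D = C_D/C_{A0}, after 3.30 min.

0.164

For first-order series with pure A initially, C_D(t) = k₁C_{A0}/(k₂−k₁)·(e^(−k₁t) − e^(−k₂t)).
e^(−k₁t) = e^(−0.134×3.30) = e^(−0.4422) = 0.6426; e^(−k₂t) = e^(−1.670) = 0.1883.
C_D = 0.134×3.00/(0.506−0.134) × (0.6426−0.1883) = 1.081×0.4543 = 0.4910 mol·L⁻¹.
Y_D = C_D/C_{A0} = 0.4910/3.00 = 0.164.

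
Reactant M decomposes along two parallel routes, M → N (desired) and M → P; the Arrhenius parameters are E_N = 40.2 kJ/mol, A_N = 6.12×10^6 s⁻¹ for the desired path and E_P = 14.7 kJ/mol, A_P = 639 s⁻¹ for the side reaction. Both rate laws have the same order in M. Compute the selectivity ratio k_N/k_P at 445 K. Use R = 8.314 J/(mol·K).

k_N/k_P = (A_N/A_P)·exp[−(E_N−E_P)/(RT)] = (A_N/A_P)·exp[(E_P−E_N)/(RT)].
(E_P−E_N)/(RT) = (14.7−40.2)×10³/(8.314×445) = -25500/3700 = -6.892.
k_N/k_P = (6.12×10^6/639)·exp(-6.892) = 9577 × 0.001015 = 9.73.
Since E_N > E_P, raising the temperature improves selectivity toward N.

9.73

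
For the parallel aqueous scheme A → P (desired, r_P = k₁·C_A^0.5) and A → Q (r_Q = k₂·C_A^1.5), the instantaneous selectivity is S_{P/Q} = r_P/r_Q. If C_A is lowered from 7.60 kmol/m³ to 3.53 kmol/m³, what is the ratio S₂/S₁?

S_{P/Q} = (k₁/k₂)·C_A⁻¹, so S₂/S₁ = (C_{A,2}/C_{A,1})⁻¹.
= 7.60/3.53 = 2.15.
Selectivity toward P rises as C_A falls — low-concentration operation is favoured.

2.15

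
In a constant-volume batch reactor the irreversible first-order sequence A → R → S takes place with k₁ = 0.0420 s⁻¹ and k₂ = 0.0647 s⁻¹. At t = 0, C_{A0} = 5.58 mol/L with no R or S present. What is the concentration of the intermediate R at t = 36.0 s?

1.27 mol/L

For first-order series with pure A initially, C_R(t) = k₁C_{A0}/(k₂−k₁)·(e^(−k₁t) − e^(−k₂t)).
e^(−k₁t) = e^(−0.0420×36.0) = e^(−1.512) = 0.2205; e^(−k₂t) = e^(−2.329) = 0.09737.
C_R = 0.0420×5.58/(0.0647−0.0420) × (0.2205−0.09737) = 10.32×0.1231 = 1.271 mol/L.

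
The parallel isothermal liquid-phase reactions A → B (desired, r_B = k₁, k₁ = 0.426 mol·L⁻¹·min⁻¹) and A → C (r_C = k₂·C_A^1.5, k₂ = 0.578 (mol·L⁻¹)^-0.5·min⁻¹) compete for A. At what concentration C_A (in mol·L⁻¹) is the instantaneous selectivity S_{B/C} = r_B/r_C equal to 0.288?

S_{B/C} = (k₁/k₂)·C_A^-1.5 ⇒ C_A = (S·k₂/k₁)^(1/(-1.5)).
= (0.288×0.578/0.426)^(-0.6667) = (0.3908)^(-0.6667) = 1.87 mol·L⁻¹.

1.87 mol·L⁻¹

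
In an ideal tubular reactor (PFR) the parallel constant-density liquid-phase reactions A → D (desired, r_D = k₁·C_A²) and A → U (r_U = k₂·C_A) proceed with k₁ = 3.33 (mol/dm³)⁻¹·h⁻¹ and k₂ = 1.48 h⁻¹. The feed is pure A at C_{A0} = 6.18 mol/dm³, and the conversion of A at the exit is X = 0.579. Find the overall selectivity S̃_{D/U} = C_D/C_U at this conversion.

9.36

C_A = C_{A0}(1−X) = 2.602 mol/dm³.
Along a PFR/batch, dC_U/dC_A = −r_U/(r_D+r_U) = −k₂/(k₂+k₁·C_A).
Integrating from C_{A0} to C_A: C_U = (1.48/3.33)·ln[(1.48+3.33·6.18)/(1.48+3.33·2.60)] = 0.4444·ln(22.06/10.14) = 0.3453 mol/dm³.
Then C_D = (C_{A0}−C_A) − C_U = 3.578 − 0.3453 = 3.233 mol/dm³.
S̃_{D/U} = C_D/C_U = 3.233/0.3453 = 9.36.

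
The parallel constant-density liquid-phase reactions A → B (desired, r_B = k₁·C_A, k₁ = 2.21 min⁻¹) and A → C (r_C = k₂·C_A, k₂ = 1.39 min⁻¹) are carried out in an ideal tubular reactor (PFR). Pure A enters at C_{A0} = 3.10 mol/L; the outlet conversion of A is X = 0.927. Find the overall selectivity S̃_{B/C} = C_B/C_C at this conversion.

1.59

C_A = C_{A0}(1−X) = 0.2263 mol/L.
Both paths are first order in A, so the instantaneous fraction to B is constant: dC_B/d(−C_A) = k₁/(k₁+k₂) = 0.6139.
C_B = 0.6139·(C_{A0}−C_A) = 0.6139×2.874 = 1.76 mol/L.
C_C = (C_{A0}−C_A)−C_B = 1.110 mol/L; S̃_{B/C} = 1.764/1.110 = 1.59.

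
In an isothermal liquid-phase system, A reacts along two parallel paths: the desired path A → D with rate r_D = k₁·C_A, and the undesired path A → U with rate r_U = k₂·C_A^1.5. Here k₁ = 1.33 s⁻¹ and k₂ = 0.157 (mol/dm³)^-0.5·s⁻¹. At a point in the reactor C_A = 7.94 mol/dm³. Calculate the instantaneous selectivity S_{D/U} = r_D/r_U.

3.01

S_{D/U} = r_D/r_U = (k₁·C_A)/(k₂·C_A^1.5) = (k₁/k₂)·C_A^-0.5.
= (1.33×7.940) / (0.157×7.940^1.5) = 10.56/3.513 = 3.01.
The undesired path is higher order in A, so low C_A (CSTR or dilute feed) favours D.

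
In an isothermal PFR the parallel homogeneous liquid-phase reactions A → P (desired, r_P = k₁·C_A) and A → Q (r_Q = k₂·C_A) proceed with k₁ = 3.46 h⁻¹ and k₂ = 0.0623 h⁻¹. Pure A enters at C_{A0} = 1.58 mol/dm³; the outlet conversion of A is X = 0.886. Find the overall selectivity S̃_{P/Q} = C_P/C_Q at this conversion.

C_A = C_{A0}(1−X) = 0.1801 mol/dm³.
Both paths are first order in A, so the instantaneous fraction to P is constant: dC_P/d(−C_A) = k₁/(k₁+k₂) = 0.9823.
C_P = 0.9823·(C_{A0}−C_A) = 0.9823×1.400 = 1.38 mol/dm³.
C_Q = (C_{A0}−C_A)−C_P = 0.02476 mol/dm³; S̃_{P/Q} = 1.375/0.02476 = 55.5.

55.5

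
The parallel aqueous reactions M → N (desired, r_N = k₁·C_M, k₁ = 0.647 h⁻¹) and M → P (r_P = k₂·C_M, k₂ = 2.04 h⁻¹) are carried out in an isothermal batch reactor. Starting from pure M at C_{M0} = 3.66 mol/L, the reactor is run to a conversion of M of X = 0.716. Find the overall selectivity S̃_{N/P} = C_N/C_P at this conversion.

0.317

C_M = C_{M0}(1−X) = 1.039 mol/L.
Both paths are first order in M, so the instantaneous fraction to N is constant: dC_N/d(−C_M) = k₁/(k₁+k₂) = 0.2408.
C_N = 0.2408·(C_{M0}−C_M) = 0.2408×2.621 = 0.631 mol/L.
C_P = (C_{M0}−C_M)−C_N = 1.990 mol/L; S̃_{N/P} = 0.6310/1.990 = 0.317.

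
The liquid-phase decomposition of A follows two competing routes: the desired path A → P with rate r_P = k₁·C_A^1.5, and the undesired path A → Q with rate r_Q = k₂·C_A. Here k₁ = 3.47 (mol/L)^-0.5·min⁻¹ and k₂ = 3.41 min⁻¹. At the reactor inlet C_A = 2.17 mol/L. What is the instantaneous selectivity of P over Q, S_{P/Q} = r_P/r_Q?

1.50

S_{P/Q} = r_P/r_Q = (k₁·C_A^1.5)/(k₂·C_A) = (k₁/k₂)·C_A^0.5.
= (3.47×2.170^1.5) / (3.41×2.170) = 11.09/7.400 = 1.50.
Since the desired path is higher order in A, keeping C_A high (PFR or concentrated feed) favours P.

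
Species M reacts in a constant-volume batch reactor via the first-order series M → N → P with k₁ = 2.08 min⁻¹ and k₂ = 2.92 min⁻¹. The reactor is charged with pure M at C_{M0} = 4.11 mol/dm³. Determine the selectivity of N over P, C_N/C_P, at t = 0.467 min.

0.959

The intermediate concentration in a first-order A→B→C sequence is C_N = k₁C_{M0}(e^(−k₁t) − e^(−k₂t))/(k₂−k₁).
e^(−k₁t) = e^(−2.08×0.467) = e^(−0.9714) = 0.3786; e^(−k₂t) = e^(−1.364) = 0.2557.
C_N = 2.08×4.11/(2.92−2.08) × (0.3786−0.2557) = 10.18×0.1228 = 1.250 mol/dm³.
C_M = C_{M0}e^(−k₁t) = 1.556 mol/dm³, so C_P = C_{M0}−C_M−C_N = 1.304 mol/dm³; C_N/C_P = 0.959.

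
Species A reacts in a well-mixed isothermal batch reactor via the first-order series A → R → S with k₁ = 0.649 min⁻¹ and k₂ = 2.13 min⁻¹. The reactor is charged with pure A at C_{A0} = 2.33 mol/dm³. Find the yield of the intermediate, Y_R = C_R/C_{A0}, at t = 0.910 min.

0.180

Solving the coupled first-order balances gives C_R(t) = [k₁/(k₂−k₁)]·C_{A0}·(e^(−k₁t) − e^(−k₂t)).
e^(−k₁t) = e^(−0.649×0.910) = e^(−0.5906) = 0.5540; e^(−k₂t) = e^(−1.938) = 0.1439.
C_R = 0.649×2.33/(2.13−0.649) × (0.5540−0.1439) = 1.021×0.4101 = 0.4187 mol/dm³.
Y_R = C_R/C_{A0} = 0.4187/2.33 = 0.180.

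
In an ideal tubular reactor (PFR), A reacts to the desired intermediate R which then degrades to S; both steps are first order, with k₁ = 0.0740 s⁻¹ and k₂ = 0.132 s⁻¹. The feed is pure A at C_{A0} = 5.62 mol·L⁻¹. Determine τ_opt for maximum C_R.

For first-order series the maximum of C_R occurs at τ_opt = ln(k₂/k₁)/(k₂−k₁).
= ln(0.132/0.0740)/(0.132−0.0740) = ln(1.784)/0.05800 = 0.5787/0.05800 = 9.98 s.

9.98 s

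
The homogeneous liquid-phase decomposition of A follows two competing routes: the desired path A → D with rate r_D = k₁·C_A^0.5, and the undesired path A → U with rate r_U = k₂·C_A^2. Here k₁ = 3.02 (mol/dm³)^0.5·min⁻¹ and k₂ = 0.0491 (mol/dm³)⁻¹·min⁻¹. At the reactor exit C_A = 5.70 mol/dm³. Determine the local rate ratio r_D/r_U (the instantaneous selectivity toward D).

4.52

S_{D/U} = r_D/r_U = (k₁·C_A^0.5)/(k₂·C_A^2) = (k₁/k₂)·C_A^-1.5.
= (3.02×5.700^0.5) / (0.0491×5.700^2) = 7.210/1.595 = 4.52.
The undesired path is higher order in A, so low C_A (CSTR or dilute feed) favours D.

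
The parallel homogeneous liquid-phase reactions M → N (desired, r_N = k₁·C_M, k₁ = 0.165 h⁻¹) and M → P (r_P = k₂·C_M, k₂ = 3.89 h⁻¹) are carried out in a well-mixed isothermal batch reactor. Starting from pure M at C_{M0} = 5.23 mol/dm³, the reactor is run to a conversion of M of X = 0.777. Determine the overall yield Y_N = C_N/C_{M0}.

0.0316

C_M = C_{M0}(1−X) = 1.166 mol/dm³.
Both paths are first order in M, so the instantaneous fraction to N is constant: dC_N/d(−C_M) = k₁/(k₁+k₂) = 0.04069.
C_N = 0.04069·(C_{M0}−C_M) = 0.04069×4.064 = 0.165 mol/dm³.
Y_N = C_N/C_{M0} = 0.1654/5.23 = 0.0316.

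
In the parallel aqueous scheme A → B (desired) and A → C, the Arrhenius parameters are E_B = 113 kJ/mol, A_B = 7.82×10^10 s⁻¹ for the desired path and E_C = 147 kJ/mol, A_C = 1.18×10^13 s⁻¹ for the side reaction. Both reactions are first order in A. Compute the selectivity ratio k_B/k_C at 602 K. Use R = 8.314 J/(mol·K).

5.91

With equal orders, S_{B/C} = k_B/k_C = (A_B/A_C)·exp[(E_C−E_B)/(RT)].
(E_C−E_B)/(RT) = (147−113)×10³/(8.314×602) = 34000/5005 = 6.793.
k_B/k_C = (7.82×10^10/1.18×10^13)·exp(6.793) = 0.006627 × 891.7 = 5.91.
Since E_B < E_C, lowering the temperature improves selectivity toward B.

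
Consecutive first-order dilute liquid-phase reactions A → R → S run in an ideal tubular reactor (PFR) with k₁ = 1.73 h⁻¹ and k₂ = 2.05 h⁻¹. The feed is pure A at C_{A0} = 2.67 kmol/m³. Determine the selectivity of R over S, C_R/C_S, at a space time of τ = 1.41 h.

The intermediate concentration in a first-order A→B→C sequence is C_R = k₁C_{A0}(e^(−k₁τ) − e^(−k₂τ))/(k₂−k₁).
e^(−k₁τ) = e^(−1.73×1.41) = e^(−2.439) = 0.08722; e^(−k₂τ) = e^(−2.890) = 0.05555.
C_R = 1.73×2.67/(2.05−1.73) × (0.08722−0.05555) = 14.43×0.03167 = 0.4572 kmol/m³.
C_A = C_{A0}e^(−k₁τ) = 0.2329 kmol/m³, so C_S = C_{A0}−C_A−C_R = 1.980 kmol/m³; C_R/C_S = 0.231.

0.231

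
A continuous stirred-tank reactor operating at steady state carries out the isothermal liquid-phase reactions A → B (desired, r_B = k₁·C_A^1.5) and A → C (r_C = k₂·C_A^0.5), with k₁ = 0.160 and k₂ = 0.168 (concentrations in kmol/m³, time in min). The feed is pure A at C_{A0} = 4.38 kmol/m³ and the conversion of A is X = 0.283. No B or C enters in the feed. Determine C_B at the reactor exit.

0.929 kmol/m³

Exit C_A = C_{A0}(1−X) = 4.38×0.717 = 3.140 kmol/m³.
A CSTR operates uniformly at the exit composition, giving r_B = 0.8905 and r_C = 0.2977 (each k·C_A^n at C_A = 3.140).
Fraction of consumed A going to B: r_B/(r_B+r_C) = 0.7494.
C_B = 0.7494·C_{A0}·X = 0.7494×4.38×0.283 = 0.929 kmol/m³.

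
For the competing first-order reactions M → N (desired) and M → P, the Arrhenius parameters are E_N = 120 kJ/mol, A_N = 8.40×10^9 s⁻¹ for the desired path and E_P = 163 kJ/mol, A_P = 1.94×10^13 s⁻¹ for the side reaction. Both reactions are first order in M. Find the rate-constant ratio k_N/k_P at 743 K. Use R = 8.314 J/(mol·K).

0.457

With equal orders, S_{N/P} = k_N/k_P = (A_N/A_P)·exp[(E_P−E_N)/(RT)].
(E_P−E_N)/(RT) = (163−120)×10³/(8.314×743) = 43000/6177 = 6.961.
k_N/k_P = (8.40×10^9/1.94×10^13)·exp(6.961) = 4.330×10^-4 × 1055 = 0.457.
Since E_N < E_P, lowering the temperature improves selectivity toward N.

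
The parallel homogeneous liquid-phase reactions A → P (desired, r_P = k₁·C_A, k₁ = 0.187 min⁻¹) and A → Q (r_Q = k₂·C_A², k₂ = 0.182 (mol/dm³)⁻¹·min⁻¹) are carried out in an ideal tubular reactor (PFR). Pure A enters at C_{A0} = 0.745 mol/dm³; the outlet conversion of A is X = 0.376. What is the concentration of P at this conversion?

C_A = C_{A0}(1−X) = 0.4649 mol/dm³.
Along a PFR/batch, dC_P/dC_A = −r_P/(r_P+r_Q) = −k₁/(k₁+k₂·C_A).
Integrating from C_{A0} to C_A: C_P = (0.187/0.182)·ln[(0.187+0.182·0.745)/(0.187+0.182·0.465)] = 1.027·ln(0.3226/0.2716) = 0.1767 mol/dm³.

0.177 mol/dm³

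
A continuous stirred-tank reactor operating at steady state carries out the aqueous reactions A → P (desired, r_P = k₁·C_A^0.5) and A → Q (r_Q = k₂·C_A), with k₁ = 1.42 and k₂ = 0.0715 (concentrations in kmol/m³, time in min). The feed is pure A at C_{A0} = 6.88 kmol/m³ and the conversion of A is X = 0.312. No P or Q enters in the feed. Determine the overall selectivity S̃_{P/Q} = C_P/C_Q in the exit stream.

9.13

Exit C_A = C_{A0}(1−X) = 6.88×0.688 = 4.733 kmol/m³.
A CSTR operates uniformly at the exit composition, giving r_P = 3.089 and r_Q = 0.3384 (each k·C_A^n at C_A = 4.733).
Overall selectivity = C_P/C_Q = r_Pτ/(r_Qτ) = r_P/r_Q = 9.13.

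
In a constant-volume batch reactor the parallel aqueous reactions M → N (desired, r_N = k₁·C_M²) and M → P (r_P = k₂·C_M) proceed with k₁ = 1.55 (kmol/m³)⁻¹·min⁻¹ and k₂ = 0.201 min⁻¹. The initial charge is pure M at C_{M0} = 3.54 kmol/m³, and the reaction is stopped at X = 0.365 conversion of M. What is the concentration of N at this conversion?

C_M = C_{M0}(1−X) = 2.248 kmol/m³.
Along a PFR/batch, dC_P/dC_M = −r_P/(r_N+r_P) = −k₂/(k₂+k₁·C_M).
Integrating from C_{M0} to C_M: C_P = (0.201/1.55)·ln[(0.201+1.55·3.54)/(0.201+1.55·2.25)] = 0.1297·ln(5.688/3.685) = 0.05628 kmol/m³.
Then C_N = (C_{M0}−C_M) − C_P = 1.292 − 0.05628 = 1.236 kmol/m³.

1.24 kmol/m³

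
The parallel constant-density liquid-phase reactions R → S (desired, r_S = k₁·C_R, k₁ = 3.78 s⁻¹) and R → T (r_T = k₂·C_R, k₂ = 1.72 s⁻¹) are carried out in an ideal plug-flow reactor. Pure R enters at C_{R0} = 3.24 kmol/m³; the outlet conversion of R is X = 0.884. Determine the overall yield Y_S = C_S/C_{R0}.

C_R = C_{R0}(1−X) = 0.3758 kmol/m³.
Both paths are first order in R, so the instantaneous fraction to S is constant: dC_S/d(−C_R) = k₁/(k₁+k₂) = 0.6873.
C_S = 0.6873·(C_{R0}−C_R) = 0.6873×2.864 = 1.97 kmol/m³.
Y_S = C_S/C_{R0} = 1.968/3.24 = 0.608.

0.608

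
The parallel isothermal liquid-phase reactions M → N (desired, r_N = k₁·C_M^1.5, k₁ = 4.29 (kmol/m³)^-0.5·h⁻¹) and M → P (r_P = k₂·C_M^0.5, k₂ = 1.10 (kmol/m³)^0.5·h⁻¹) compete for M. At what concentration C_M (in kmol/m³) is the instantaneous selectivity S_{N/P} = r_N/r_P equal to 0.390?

0.100 kmol/m³

S_{N/P} = (k₁/k₂)·C_M ⇒ C_M = S·k₂/k₁.
= 0.390×1.10/4.29 = 0.100 kmol/m³.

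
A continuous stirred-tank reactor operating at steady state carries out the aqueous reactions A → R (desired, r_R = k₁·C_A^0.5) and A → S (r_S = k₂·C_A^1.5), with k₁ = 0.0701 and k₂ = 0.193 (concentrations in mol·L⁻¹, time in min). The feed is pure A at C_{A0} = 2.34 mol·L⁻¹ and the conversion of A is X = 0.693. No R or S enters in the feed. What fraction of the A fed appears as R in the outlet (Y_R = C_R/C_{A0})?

0.233

Exit C_A = C_{A0}(1−X) = 2.34×0.307 = 0.7184 mol·L⁻¹.
A CSTR operates uniformly at the exit composition, giving r_R = 0.05941 and r_S = 0.1175 (each k·C_A^n at C_A = 0.7184).
Fraction of consumed A going to R: r_R/(r_R+r_S) = 0.3358.
C_R = 0.3358·C_{A0}·X = 0.3358×2.34×0.693 = 0.545 mol·L⁻¹; Y_R = C_R/C_{A0} = 0.233.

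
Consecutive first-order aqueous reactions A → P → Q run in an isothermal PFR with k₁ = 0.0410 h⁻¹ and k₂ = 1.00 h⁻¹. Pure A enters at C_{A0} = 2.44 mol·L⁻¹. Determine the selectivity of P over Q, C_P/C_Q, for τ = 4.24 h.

0.284

The intermediate concentration in a first-order A→B→C sequence is C_P = k₁C_{A0}(e^(−k₁τ) − e^(−k₂τ))/(k₂−k₁).
e^(−k₁τ) = e^(−0.0410×4.24) = e^(−0.1738) = 0.8404; e^(−k₂τ) = e^(−4.240) = 0.01441.
C_P = 0.0410×2.44/(1.00−0.0410) × (0.8404−0.01441) = 0.1043×0.8260 = 0.08617 mol·L⁻¹.
C_A = C_{A0}e^(−k₁τ) = 2.051 mol·L⁻¹, so C_Q = C_{A0}−C_A−C_P = 0.3032 mol·L⁻¹; C_P/C_Q = 0.284.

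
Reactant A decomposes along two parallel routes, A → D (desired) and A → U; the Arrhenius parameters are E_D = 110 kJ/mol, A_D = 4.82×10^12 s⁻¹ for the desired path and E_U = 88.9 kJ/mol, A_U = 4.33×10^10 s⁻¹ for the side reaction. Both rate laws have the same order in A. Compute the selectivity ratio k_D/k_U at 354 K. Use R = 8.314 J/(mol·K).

0.0857

Since both paths have the same order in A, the concentration cancels and S_{D/U} = k_D/k_U = (A_D/A_U)·exp[(E_U−E_D)/(RT)].
(E_U−E_D)/(RT) = (88.9−110)×10³/(8.314×354) = -21100/2943 = -7.169.
k_D/k_U = (4.82×10^12/4.33×10^10)·exp(-7.169) = 111.3 × 7.700×10^-4 = 0.0857.
Since E_D > E_U, raising the temperature improves selectivity toward D.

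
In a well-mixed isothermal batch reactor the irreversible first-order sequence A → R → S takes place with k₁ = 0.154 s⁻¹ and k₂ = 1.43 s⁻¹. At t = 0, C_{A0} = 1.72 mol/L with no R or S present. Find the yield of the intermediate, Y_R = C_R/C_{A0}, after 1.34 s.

0.0804

Solving the coupled first-order balances gives C_R(t) = [k₁/(k₂−k₁)]·C_{A0}·(e^(−k₁t) − e^(−k₂t)).
e^(−k₁t) = e^(−0.154×1.34) = e^(−0.2064) = 0.8135; e^(−k₂t) = e^(−1.916) = 0.1472.
C_R = 0.154×1.72/(1.43−0.154) × (0.8135−0.1472) = 0.2076×0.6664 = 0.1383 mol/L.
Y_R = C_R/C_{A0} = 0.1383/1.72 = 0.0804.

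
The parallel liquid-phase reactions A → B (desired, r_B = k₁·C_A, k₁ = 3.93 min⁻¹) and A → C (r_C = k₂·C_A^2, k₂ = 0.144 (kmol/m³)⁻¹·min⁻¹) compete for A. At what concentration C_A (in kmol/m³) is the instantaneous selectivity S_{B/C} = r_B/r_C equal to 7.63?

3.58 kmol/m³

S_{B/C} = (k₁/k₂)·C_A⁻¹ ⇒ C_A = (S·k₂/k₁)^(-1).
= (7.63×0.144/3.93)^(-1) = (0.2796)^(-1) = 3.58 kmol/m³.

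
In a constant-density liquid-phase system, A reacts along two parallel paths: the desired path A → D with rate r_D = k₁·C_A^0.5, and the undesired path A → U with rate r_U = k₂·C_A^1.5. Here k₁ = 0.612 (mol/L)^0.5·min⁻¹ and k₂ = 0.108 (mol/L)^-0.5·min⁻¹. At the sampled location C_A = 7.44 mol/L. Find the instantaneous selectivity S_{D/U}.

S_{D/U} = r_D/r_U = (k₁·C_A^0.5)/(k₂·C_A^1.5) = (k₁/k₂)·C_A⁻¹.
= (0.612×7.440^0.5) / (0.108×7.440^1.5) = 1.669/2.192 = 0.762.

0.762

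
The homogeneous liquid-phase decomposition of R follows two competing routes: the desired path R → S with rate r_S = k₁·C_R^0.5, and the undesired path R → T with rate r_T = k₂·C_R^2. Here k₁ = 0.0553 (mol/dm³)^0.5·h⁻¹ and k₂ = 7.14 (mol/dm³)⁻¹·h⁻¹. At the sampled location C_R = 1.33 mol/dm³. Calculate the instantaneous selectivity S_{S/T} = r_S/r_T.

0.00505

S_{S/T} = r_S/r_T = (k₁·C_R^0.5)/(k₂·C_R^2) = (k₁/k₂)·C_R^-1.5.
= (0.0553×1.330^0.5) / (7.14×1.330^2) = 0.06378/12.63 = 0.00505.
The undesired path is higher order in R, so low C_R (CSTR or dilute feed) favours S.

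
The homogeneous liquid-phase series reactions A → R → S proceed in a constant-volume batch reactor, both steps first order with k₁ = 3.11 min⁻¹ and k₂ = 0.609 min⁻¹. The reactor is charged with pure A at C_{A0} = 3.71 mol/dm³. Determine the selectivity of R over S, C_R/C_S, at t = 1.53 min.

Solving the coupled first-order balances gives C_R(t) = [k₁/(k₂−k₁)]·C_{A0}·(e^(−k₁t) − e^(−k₂t)).
e^(−k₁t) = e^(−3.11×1.53) = e^(−4.758) = 0.008580; e^(−k₂t) = e^(−0.9318) = 0.3939.
C_R = 3.11×3.71/(0.609−3.11) × (0.008580−0.3939) = (-4.613)×(-0.3853) = 1.777 mol/dm³.
C_A = C_{A0}e^(−k₁t) = 0.03183 mol/dm³, so C_S = C_{A0}−C_A−C_R = 1.901 mol/dm³; C_R/C_S = 0.935.

0.935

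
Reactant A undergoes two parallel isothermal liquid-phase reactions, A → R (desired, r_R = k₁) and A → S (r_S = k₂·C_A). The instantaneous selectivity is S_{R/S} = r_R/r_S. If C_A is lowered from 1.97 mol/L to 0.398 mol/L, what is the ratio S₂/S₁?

4.95

S_{R/S} = (k₁/k₂)·C_A⁻¹, so S₂/S₁ = (C_{A,2}/C_{A,1})⁻¹.
= 1.97/0.398 = 4.95.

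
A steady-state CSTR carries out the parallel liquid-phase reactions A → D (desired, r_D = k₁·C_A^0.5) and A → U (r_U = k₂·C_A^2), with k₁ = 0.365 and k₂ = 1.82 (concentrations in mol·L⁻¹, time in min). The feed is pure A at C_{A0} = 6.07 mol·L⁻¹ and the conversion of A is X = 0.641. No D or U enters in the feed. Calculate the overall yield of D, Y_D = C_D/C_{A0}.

Exit C_A = C_{A0}(1−X) = 6.07×0.359 = 2.179 mol·L⁻¹.
A CSTR operates uniformly at the exit composition, giving r_D = 0.5388 and r_U = 8.642 (each k·C_A^n at C_A = 2.179).
Fraction of consumed A going to D: r_D/(r_D+r_U) = 0.05869.
C_D = 0.05869·C_{A0}·X = 0.05869×6.07×0.641 = 0.228 mol·L⁻¹; Y_D = C_D/C_{A0} = 0.0376.

0.0376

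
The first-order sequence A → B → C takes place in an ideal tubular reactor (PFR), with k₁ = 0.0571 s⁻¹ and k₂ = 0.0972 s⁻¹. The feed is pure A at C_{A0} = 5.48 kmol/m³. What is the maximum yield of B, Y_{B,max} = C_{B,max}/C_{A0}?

0.275

Evaluating C_B at τ_opt = ln(k₂/k₁)/(k₂−k₁) gives C_{B,max}/C_{A0} = (k₁/k₂)^[k₂/(k₂−k₁)].
= (0.0571/0.0972)^(0.0972/(0.0972−0.0571)) = (0.5874)^(2.424) = 0.2754.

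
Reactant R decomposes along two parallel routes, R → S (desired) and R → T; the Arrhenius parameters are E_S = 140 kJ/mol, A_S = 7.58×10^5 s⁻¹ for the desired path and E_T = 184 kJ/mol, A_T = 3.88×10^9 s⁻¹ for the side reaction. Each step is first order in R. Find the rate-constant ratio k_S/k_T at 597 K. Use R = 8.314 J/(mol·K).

1.38

Since both paths have the same order in R, the concentration cancels and S_{S/T} = k_S/k_T = (A_S/A_T)·exp[(E_T−E_S)/(RT)].
(E_T−E_S)/(RT) = (184−140)×10³/(8.314×597) = 44000/4963 = 8.865.
k_S/k_T = (7.58×10^5/3.88×10^9)·exp(8.865) = 1.954×10^-4 × 7078 = 1.38.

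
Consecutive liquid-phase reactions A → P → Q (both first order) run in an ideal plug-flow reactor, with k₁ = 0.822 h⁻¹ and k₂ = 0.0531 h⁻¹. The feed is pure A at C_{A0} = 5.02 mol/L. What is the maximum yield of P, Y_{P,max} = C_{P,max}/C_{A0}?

0.828

Evaluating C_P at τ_opt = ln(k₂/k₁)/(k₂−k₁) gives C_{P,max}/C_{A0} = (k₁/k₂)^[k₂/(k₂−k₁)].
= (0.822/0.0531)^(0.0531/(0.0531−0.822)) = (15.48)^(-0.06906) = 0.8276.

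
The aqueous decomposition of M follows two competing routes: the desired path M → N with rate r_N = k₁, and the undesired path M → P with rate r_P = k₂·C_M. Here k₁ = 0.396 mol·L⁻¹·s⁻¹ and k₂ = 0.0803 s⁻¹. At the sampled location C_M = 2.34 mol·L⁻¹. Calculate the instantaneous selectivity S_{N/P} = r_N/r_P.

S_{N/P} = r_N/r_P = (k₁)/(k₂·C_M) = (k₁/k₂)·C_M⁻¹.
= (0.396) / (0.0803×2.340) = 0.3960/0.1879 = 2.11.

2.11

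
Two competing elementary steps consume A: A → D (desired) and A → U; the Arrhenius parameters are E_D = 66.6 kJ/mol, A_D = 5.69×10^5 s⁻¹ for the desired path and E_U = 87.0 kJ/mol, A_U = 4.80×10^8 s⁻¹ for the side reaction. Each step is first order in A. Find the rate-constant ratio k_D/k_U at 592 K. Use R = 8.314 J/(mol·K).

0.0748

With equal orders, S_{D/U} = k_D/k_U = (A_D/A_U)·exp[(E_U−E_D)/(RT)].
(E_U−E_D)/(RT) = (87.0−66.6)×10³/(8.314×592) = 20400/4922 = 4.145.
k_D/k_U = (5.69×10^5/4.80×10^8)·exp(4.145) = 0.001185 × 63.10 = 0.0748.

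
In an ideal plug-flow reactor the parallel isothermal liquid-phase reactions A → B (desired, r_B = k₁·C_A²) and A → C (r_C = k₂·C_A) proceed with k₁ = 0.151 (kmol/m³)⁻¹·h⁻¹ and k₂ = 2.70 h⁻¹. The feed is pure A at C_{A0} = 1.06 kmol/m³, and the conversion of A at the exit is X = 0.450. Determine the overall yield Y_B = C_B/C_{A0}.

0.0197

C_A = C_{A0}(1−X) = 0.5830 kmol/m³.
Along a PFR/batch, dC_C/dC_A = −r_C/(r_B+r_C) = −k₂/(k₂+k₁·C_A).
Integrating from C_{A0} to C_A: C_C = (2.70/0.151)·ln[(2.70+0.151·1.06)/(2.70+0.151·0.583)] = 17.88·ln(2.860/2.788) = 0.4561 kmol/m³.
Then C_B = (C_{A0}−C_A) − C_C = 0.4770 − 0.4561 = 0.02093 kmol/m³.
Y_B = C_B/C_{A0} = 0.02093/1.06 = 0.0197.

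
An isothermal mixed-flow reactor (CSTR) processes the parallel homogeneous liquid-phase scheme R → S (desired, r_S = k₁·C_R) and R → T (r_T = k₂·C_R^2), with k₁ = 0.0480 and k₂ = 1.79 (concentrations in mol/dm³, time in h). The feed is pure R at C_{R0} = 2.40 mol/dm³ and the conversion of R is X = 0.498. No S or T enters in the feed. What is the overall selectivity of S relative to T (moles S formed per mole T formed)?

Exit C_R = C_{R0}(1−X) = 2.40×0.502 = 1.205 mol/dm³.
Rates in a CSTR are evaluated at the outlet concentration: r_S = 0.0480×1.205 = 0.05783, r_T = 1.79×1.205^2 = 2.598.
Overall selectivity = C_S/C_T = r_Sτ/(r_Tτ) = r_S/r_T = 0.0223.

0.0223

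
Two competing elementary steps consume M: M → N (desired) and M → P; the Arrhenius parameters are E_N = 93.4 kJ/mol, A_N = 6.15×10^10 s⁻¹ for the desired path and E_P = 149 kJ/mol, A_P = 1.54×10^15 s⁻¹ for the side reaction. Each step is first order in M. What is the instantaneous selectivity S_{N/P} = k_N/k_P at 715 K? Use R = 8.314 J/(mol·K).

0.461

With equal orders, S_{N/P} = k_N/k_P = (A_N/A_P)·exp[(E_P−E_N)/(RT)].
(E_P−E_N)/(RT) = (149−93.4)×10³/(8.314×715) = 55600/5945 = 9.353.
k_N/k_P = (6.15×10^10/1.54×10^15)·exp(9.353) = 3.994×10^-5 × 11535 = 0.461.
Since E_N < E_P, lowering the temperature improves selectivity toward N.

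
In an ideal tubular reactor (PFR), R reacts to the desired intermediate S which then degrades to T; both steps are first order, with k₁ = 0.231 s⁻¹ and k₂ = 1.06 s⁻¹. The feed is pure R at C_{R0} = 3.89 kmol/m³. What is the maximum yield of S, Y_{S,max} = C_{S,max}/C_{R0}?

0.143

Evaluating C_S at τ_opt = ln(k₂/k₁)/(k₂−k₁) gives C_{S,max}/C_{R0} = (k₁/k₂)^[k₂/(k₂−k₁)].
= (0.231/1.06)^(1.06/(1.06−0.231)) = (0.2179)^(1.279) = 0.1425.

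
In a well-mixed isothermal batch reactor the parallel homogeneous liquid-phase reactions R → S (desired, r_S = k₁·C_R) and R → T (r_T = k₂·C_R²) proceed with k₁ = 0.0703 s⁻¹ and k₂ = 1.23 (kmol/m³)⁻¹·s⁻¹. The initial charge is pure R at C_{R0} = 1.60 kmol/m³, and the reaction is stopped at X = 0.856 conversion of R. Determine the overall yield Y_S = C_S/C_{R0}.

C_R = C_{R0}(1−X) = 0.2304 kmol/m³.
Along a PFR/batch, dC_S/dC_R = −r_S/(r_S+r_T) = −k₁/(k₁+k₂·C_R).
Integrating from C_{R0} to C_R: C_S = (0.0703/1.23)·ln[(0.0703+1.23·1.60)/(0.0703+1.23·0.230)] = 0.05715·ln(2.038/0.3537) = 0.1001 kmol/m³.
Y_S = C_S/C_{R0} = 0.1001/1.60 = 0.0626.

0.0626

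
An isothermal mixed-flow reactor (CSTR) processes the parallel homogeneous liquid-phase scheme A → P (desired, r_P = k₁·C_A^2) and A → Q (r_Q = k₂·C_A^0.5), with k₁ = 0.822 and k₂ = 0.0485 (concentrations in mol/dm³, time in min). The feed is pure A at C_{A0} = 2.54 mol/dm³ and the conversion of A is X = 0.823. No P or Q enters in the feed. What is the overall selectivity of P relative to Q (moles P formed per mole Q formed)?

Exit C_A = C_{A0}(1−X) = 2.54×0.177 = 0.4496 mol/dm³.
A CSTR operates uniformly at the exit composition, giving r_P = 0.1661 and r_Q = 0.03252 (each k·C_A^n at C_A = 0.4496).
Overall selectivity = C_P/C_Q = r_Pτ/(r_Qτ) = r_P/r_Q = 5.11.

5.11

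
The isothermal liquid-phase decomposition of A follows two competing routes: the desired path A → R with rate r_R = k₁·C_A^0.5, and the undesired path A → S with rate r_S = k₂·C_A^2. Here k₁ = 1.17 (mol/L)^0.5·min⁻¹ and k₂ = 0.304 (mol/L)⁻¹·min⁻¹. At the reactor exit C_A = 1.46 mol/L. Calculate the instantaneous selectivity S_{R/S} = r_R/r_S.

2.18

S_{R/S} = r_R/r_S = (k₁·C_A^0.5)/(k₂·C_A^2) = (k₁/k₂)·C_A^-1.5.
= (1.17×1.460^0.5) / (0.304×1.460^2) = 1.414/0.6480 = 2.18.
The undesired path is higher order in A, so low C_A (CSTR or dilute feed) favours R.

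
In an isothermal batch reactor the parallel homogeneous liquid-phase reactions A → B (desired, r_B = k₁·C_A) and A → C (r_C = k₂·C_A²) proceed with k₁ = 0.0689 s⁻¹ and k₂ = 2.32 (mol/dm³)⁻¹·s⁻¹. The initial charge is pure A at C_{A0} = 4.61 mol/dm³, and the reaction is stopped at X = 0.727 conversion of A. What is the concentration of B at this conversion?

0.0381 mol/dm³

C_A = C_{A0}(1−X) = 1.259 mol/dm³.
Along a PFR/batch, dC_B/dC_A = −r_B/(r_B+r_C) = −k₁/(k₁+k₂·C_A).
Integrating from C_{A0} to C_A: C_B = (0.0689/2.32)·ln[(0.0689+2.32·4.61)/(0.0689+2.32·1.26)] = 0.02970·ln(10.76/2.989) = 0.03805 mol/dm³.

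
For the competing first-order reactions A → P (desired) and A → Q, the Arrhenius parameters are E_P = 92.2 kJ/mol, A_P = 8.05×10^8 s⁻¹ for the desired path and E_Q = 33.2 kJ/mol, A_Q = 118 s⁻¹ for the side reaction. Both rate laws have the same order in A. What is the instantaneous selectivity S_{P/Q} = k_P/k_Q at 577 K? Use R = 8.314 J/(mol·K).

31.1

k_P/k_Q = (A_P/A_Q)·exp[−(E_P−E_Q)/(RT)] = (A_P/A_Q)·exp[(E_Q−E_P)/(RT)].
(E_Q−E_P)/(RT) = (33.2−92.2)×10³/(8.314×577) = -59000/4797 = -12.30.
k_P/k_Q = (8.05×10^8/118)·exp(-12.30) = 6.822×10^6 × 4.557×10^-6 = 31.1.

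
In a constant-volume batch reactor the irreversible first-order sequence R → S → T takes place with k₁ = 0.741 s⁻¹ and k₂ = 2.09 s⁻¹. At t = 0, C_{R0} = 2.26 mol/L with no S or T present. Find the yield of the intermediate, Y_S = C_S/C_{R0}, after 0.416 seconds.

0.173

Solving the coupled first-order balances gives C_S(t) = [k₁/(k₂−k₁)]·C_{R0}·(e^(−k₁t) − e^(−k₂t)).
e^(−k₁t) = e^(−0.741×0.416) = e^(−0.3083) = 0.7347; e^(−k₂t) = e^(−0.8694) = 0.4192.
C_S = 0.741×2.26/(2.09−0.741) × (0.7347−0.4192) = 1.241×0.3155 = 0.3917 mol/L.
Y_S = C_S/C_{R0} = 0.3917/2.26 = 0.173.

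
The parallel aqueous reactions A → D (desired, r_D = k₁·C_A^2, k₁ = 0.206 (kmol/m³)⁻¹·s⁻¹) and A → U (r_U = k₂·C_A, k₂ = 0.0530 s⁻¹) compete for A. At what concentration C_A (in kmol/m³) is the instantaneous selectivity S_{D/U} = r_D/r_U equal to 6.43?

1.65 kmol/m³

S_{D/U} = (k₁/k₂)·C_A ⇒ C_A = S·k₂/k₁.
= 6.43×0.0530/0.206 = 1.65 kmol/m³.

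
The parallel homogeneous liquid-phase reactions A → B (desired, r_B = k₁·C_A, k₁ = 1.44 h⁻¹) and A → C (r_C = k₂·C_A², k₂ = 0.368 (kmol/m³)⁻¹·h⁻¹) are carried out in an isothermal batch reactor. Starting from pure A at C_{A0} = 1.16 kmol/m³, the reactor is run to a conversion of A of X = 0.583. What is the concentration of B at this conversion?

0.560 kmol/m³

C_A = C_{A0}(1−X) = 0.4837 kmol/m³.
Along a PFR/batch, dC_B/dC_A = −r_B/(r_B+r_C) = −k₁/(k₁+k₂·C_A).
Integrating from C_{A0} to C_A: C_B = (1.44/0.368)·ln[(1.44+0.368·1.16)/(1.44+0.368·0.484)] = 3.913·ln(1.867/1.618) = 0.5598 kmol/m³.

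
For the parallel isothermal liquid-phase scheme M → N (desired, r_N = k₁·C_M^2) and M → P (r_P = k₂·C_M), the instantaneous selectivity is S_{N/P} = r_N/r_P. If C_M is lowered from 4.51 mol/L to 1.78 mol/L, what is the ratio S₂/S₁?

0.395

S_{N/P} = (k₁/k₂)·C_M, so S₂/S₁ = (C_{M,2}/C_{M,1}).
= 1.78/4.51 = 0.395.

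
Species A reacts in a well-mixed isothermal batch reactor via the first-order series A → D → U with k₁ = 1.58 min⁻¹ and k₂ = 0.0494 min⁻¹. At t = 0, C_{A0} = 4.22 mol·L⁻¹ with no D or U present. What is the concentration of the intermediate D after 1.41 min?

The intermediate concentration in a first-order A→B→C sequence is C_D = k₁C_{A0}(e^(−k₁t) − e^(−k₂t))/(k₂−k₁).
e^(−k₁t) = e^(−1.58×1.41) = e^(−2.228) = 0.1078; e^(−k₂t) = e^(−0.06965) = 0.9327.
C_D = 1.58×4.22/(0.0494−1.58) × (0.1078−0.9327) = (-4.356)×(-0.8250) = 3.594 mol·L⁻¹.

3.59 mol·L⁻¹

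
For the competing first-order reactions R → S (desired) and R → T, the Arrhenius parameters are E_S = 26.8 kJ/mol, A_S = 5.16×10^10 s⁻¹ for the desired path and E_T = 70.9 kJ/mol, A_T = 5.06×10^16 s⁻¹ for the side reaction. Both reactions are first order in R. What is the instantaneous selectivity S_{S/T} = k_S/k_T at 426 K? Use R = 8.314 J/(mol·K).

Since both paths have the same order in R, the concentration cancels and S_{S/T} = k_S/k_T = (A_S/A_T)·exp[(E_T−E_S)/(RT)].
(E_T−E_S)/(RT) = (70.9−26.8)×10³/(8.314×426) = 44100/3542 = 12.45.
k_S/k_T = (5.16×10^10/5.06×10^16)·exp(12.45) = 1.020×10^-6 × 2.556×10^5 = 0.261.

0.261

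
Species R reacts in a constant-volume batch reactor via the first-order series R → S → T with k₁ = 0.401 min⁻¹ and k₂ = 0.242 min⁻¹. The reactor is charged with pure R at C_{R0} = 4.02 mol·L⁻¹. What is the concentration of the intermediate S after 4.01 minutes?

1.81 mol·L⁻¹

The intermediate concentration in a first-order A→B→C sequence is C_S = k₁C_{R0}(e^(−k₁t) − e^(−k₂t))/(k₂−k₁).
e^(−k₁t) = e^(−0.401×4.01) = e^(−1.608) = 0.2003; e^(−k₂t) = e^(−0.9704) = 0.3789.
C_S = 0.401×4.02/(0.242−0.401) × (0.2003−0.3789) = (-10.14)×(-0.1786) = 1.811 mol·L⁻¹.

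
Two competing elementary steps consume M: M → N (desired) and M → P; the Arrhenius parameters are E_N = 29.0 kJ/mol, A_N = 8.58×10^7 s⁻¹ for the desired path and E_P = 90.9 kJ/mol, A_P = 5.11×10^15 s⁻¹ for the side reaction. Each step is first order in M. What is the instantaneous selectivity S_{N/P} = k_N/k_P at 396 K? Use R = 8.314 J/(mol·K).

With equal orders, S_{N/P} = k_N/k_P = (A_N/A_P)·exp[(E_P−E_N)/(RT)].
(E_P−E_N)/(RT) = (90.9−29.0)×10³/(8.314×396) = 61900/3292 = 18.80.
k_N/k_P = (8.58×10^7/5.11×10^15)·exp(18.80) = 1.679×10^-8 × 1.463×10^8 = 2.46.

2.46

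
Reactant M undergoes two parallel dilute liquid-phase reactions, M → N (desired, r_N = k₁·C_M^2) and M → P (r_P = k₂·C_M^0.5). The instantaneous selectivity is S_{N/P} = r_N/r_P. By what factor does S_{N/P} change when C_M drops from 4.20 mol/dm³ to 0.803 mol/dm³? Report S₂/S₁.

S_{N/P} = (k₁/k₂)·C_M^1.5, so S₂/S₁ = (C_{M,2}/C_{M,1})^1.5.
= (0.803/4.20)^1.5 = (0.1912)^1.5 = 0.0836.
Selectivity toward N falls as C_M falls — high-concentration operation is favoured.

0.0836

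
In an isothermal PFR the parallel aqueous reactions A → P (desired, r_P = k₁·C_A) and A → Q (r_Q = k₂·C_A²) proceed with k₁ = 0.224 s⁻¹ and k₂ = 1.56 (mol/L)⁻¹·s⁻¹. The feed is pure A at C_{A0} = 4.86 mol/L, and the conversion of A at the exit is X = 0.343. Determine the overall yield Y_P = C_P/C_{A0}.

0.0120

C_A = C_{A0}(1−X) = 3.193 mol/L.
Along a PFR/batch, dC_P/dC_A = −r_P/(r_P+r_Q) = −k₁/(k₁+k₂·C_A).
Integrating from C_{A0} to C_A: C_P = (0.224/1.56)·ln[(0.224+1.56·4.86)/(0.224+1.56·3.19)] = 0.1436·ln(7.806/5.205) = 0.05818 mol/L.
Y_P = C_P/C_{A0} = 0.05818/4.86 = 0.0120.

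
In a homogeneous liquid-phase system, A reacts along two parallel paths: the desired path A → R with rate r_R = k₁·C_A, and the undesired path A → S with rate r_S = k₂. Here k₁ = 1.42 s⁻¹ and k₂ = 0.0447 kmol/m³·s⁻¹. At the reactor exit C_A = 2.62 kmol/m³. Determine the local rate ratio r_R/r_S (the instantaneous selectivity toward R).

S_{R/S} = r_R/r_S = (k₁·C_A)/(k₂) = (k₁/k₂)·C_A.
= (1.42×2.620) / (0.0447) = 3.720/0.04470 = 83.2.
Since the desired path is higher order in A, keeping C_A high (PFR or concentrated feed) favours R.

83.2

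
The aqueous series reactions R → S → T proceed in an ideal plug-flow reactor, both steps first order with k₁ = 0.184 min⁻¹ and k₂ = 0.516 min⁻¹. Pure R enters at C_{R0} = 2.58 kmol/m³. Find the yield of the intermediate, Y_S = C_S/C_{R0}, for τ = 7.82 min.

0.122

The intermediate concentration in a first-order A→B→C sequence is C_S = k₁C_{R0}(e^(−k₁τ) − e^(−k₂τ))/(k₂−k₁).
e^(−k₁τ) = e^(−0.184×7.82) = e^(−1.439) = 0.2372; e^(−k₂τ) = e^(−4.035) = 0.01768.
C_S = 0.184×2.58/(0.516−0.184) × (0.2372−0.01768) = 1.430×0.2195 = 0.3139 kmol/m³.
Y_S = C_S/C_{R0} = 0.3139/2.58 = 0.122.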